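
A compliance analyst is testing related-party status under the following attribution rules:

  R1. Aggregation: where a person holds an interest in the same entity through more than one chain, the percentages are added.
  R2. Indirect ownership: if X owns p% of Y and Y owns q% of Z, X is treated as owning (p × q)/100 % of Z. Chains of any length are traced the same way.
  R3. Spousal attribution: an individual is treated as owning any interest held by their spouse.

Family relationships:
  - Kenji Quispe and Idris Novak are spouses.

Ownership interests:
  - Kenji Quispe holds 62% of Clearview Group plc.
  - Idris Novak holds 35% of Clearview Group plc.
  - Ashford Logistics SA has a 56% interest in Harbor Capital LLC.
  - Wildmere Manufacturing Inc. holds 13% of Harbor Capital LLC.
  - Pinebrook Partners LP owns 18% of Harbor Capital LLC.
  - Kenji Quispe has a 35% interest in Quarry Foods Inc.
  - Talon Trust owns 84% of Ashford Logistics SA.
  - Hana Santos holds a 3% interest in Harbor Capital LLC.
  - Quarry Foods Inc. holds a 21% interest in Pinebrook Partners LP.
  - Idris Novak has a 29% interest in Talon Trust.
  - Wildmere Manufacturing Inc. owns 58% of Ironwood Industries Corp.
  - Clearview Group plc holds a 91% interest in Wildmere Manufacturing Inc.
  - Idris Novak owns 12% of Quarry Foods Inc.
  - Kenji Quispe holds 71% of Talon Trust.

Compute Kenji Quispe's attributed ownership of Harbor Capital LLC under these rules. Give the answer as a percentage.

By spousal attribution (R3), Kenji Quispe is treated as also owning Idris Novak's interest in Quarry Foods Inc, giving 35% + 12% = 47%.
By spousal attribution (R3), Kenji Quispe is treated as also owning Idris Novak's interest in Clearview Group plc, giving 62% + 35% = 97%.
By spousal attribution (R3), Kenji Quispe is treated as also owning Idris Novak's interest in Talon Trust, giving 71% + 29% = 100%.
Chain via Quarry Foods Inc. → Pinebrook Partners LP (R2): 47% × 21% × 18% = 1.7766% of Harbor Capital LLC.
Chain via Clearview Group plc → Wildmere Manufacturing Inc. (R2): 97% × 91% × 13% = 11.4751% of Harbor Capital LLC.
Chain via Talon Trust → Ashford Logistics SA (R2): 100% × 84% × 56% = 47.04% of Harbor Capital LLC.
Aggregating (R1): 1.7766% + 11.4751% + 47.04% = 60.2917%.

60.2917%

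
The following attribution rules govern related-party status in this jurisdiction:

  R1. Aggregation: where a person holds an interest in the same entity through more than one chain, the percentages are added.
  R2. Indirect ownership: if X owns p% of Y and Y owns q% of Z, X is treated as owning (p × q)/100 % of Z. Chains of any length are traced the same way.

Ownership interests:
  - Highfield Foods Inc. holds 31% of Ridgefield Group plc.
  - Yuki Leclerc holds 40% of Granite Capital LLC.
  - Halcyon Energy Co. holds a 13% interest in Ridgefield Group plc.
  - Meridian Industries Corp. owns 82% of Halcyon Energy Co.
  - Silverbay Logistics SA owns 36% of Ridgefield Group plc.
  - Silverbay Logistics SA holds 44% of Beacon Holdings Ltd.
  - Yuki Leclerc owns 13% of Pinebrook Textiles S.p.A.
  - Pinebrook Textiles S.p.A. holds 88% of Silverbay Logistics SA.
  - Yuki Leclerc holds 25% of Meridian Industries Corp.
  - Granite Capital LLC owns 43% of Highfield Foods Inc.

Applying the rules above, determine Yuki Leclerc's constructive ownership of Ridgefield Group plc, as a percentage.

12.1154%

Chain via Granite Capital LLC → Highfield Foods Inc. (R2): 40% × 43% × 31% = 5.332% of Ridgefield Group plc.
Chain via Meridian Industries Corp. → Halcyon Energy Co. (R2): 25% × 82% × 13% = 2.665% of Ridgefield Group plc.
Chain via Pinebrook Textiles S.p.A. → Silverbay Logistics SA (R2): 13% × 88% × 36% = 4.1184% of Ridgefield Group plc.
Aggregating (R1): 5.332% + 2.665% + 4.1184% = 12.1154%.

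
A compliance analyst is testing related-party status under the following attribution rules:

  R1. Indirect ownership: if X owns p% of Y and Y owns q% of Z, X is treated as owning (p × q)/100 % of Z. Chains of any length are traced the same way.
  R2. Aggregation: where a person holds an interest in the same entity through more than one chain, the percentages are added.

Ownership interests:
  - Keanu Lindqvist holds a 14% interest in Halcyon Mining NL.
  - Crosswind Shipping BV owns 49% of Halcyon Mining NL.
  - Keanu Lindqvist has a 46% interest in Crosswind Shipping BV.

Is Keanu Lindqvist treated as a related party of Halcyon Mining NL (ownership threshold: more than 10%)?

Chain via Crosswind Shipping BV (R1): 46% × 49% = 22.54% of Halcyon Mining NL.
Direct interest in Halcyon Mining NL: 14%.
Aggregating (R2): 22.54% + 14% = 36.54%.
36.54% exceeds the 10% threshold, so Keanu is a related party to Halcyon Mining NL.

Yes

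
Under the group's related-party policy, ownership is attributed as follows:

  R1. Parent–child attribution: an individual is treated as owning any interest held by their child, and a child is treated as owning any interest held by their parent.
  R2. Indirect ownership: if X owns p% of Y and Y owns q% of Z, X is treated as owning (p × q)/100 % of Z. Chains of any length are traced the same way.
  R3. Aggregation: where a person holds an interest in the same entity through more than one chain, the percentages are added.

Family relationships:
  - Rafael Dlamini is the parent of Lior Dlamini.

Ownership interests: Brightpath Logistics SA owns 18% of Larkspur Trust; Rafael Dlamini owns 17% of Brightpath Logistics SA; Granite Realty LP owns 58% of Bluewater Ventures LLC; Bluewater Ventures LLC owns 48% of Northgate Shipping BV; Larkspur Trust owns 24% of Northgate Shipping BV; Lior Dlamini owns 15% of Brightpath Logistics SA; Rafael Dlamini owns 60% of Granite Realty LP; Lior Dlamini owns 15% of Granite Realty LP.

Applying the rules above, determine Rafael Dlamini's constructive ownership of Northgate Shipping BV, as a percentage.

22.2624%

By parent–child attribution (R1), Rafael Dlamini is treated as also owning Lior Dlamini's interest in Granite Realty LP, giving 60% + 15% = 75%.
By parent–child attribution (R1), Rafael Dlamini is treated as also owning Lior Dlamini's interest in Brightpath Logistics SA, giving 17% + 15% = 32%.
Chain via Granite Realty LP → Bluewater Ventures LLC (R2): 75% × 58% × 48% = 20.88% of Northgate Shipping BV.
Chain via Brightpath Logistics SA → Larkspur Trust (R2): 32% × 18% × 24% = 1.3824% of Northgate Shipping BV.
Aggregating (R3): 20.88% + 1.3824% = 22.2624%.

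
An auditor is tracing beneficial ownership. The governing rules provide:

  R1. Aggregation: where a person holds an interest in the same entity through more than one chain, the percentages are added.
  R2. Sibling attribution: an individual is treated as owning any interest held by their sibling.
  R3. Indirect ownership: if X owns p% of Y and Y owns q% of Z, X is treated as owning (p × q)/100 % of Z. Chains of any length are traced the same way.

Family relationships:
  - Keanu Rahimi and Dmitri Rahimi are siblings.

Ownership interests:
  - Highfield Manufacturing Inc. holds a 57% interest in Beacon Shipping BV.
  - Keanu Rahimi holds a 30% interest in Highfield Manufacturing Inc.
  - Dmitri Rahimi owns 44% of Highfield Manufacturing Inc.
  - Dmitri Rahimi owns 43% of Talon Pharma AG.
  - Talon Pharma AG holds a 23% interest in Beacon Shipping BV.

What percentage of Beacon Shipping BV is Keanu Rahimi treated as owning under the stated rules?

52.07%

By sibling attribution (R2), Keanu Rahimi is treated as also owning Dmitri Rahimi's interest in Highfield Manufacturing Inc, giving 30% + 44% = 74%.
By sibling attribution (R2), Keanu Rahimi is treated as owning Dmitri Rahimi's 43% interest in Talon Pharma AG.
Chain via Highfield Manufacturing Inc. (R3): 74% × 57% = 42.18% of Beacon Shipping BV.
Chain via Talon Pharma AG (R3): 43% × 23% = 9.89% of Beacon Shipping BV.
Aggregating (R1): 42.18% + 9.89% = 52.07%.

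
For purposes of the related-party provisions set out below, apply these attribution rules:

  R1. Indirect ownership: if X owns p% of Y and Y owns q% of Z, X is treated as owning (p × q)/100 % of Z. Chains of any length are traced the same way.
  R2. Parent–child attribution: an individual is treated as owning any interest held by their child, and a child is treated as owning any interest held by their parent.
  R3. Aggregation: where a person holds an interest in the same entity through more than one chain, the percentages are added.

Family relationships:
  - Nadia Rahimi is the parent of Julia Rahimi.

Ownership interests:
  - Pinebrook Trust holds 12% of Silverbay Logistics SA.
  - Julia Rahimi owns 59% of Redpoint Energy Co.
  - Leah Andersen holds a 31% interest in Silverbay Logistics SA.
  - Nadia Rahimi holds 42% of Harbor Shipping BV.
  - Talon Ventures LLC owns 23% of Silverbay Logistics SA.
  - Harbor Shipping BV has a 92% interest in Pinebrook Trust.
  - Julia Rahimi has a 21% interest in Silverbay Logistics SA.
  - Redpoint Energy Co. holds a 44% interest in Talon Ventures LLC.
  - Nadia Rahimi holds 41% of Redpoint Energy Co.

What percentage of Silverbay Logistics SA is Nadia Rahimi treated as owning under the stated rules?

35.7568%

By parent–child attribution (R2), Nadia Rahimi is treated as also owning Julia Rahimi's interest in Redpoint Energy Co, giving 41% + 59% = 100%.
By parent–child attribution (R2), Nadia Rahimi is treated as owning Julia Rahimi's 21% interest in Silverbay Logistics SA.
Chain via Redpoint Energy Co. → Talon Ventures LLC (R1): 100% × 44% × 23% = 10.12% of Silverbay Logistics SA.
Chain via Harbor Shipping BV → Pinebrook Trust (R1): 42% × 92% × 12% = 4.6368% of Silverbay Logistics SA.
Direct interest in Silverbay Logistics SA: 21%.
Aggregating (R3): 10.12% + 4.6368% + 21% = 35.7568%.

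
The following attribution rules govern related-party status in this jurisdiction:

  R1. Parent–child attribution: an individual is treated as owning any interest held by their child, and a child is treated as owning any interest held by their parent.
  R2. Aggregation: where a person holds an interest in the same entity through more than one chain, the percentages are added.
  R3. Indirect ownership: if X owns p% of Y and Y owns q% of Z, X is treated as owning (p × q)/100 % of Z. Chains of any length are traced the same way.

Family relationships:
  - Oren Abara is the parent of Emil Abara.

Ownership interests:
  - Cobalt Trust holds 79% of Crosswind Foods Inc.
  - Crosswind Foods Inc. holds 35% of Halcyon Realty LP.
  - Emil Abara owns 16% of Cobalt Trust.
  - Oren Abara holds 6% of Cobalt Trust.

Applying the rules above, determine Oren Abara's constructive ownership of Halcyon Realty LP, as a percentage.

6.083%

By parent–child attribution (R1), Oren Abara is treated as also owning Emil Abara's interest in Cobalt Trust, giving 6% + 16% = 22%.
Chain via Cobalt Trust → Crosswind Foods Inc. (R3): 22% × 79% × 35% = 6.083% of Halcyon Realty LP.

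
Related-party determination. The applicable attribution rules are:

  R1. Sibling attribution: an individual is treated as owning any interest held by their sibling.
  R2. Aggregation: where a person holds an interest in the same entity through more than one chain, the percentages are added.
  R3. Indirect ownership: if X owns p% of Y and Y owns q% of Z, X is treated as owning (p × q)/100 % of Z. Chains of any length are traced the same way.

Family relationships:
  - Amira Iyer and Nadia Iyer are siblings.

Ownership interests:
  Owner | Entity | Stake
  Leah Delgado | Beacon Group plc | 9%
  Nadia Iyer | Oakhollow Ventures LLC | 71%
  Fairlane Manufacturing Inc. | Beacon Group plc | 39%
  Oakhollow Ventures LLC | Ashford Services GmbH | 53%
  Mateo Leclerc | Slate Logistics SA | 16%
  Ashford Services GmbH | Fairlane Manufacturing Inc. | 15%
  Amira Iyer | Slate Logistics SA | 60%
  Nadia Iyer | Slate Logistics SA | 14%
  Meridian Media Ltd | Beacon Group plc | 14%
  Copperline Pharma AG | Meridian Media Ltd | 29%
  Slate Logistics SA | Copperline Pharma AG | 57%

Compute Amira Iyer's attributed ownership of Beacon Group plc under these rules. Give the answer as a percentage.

3.913863%

By sibling attribution (R1), Amira Iyer is treated as also owning Nadia Iyer's interest in Slate Logistics SA, giving 60% + 14% = 74%.
By sibling attribution (R1), Amira Iyer is treated as owning Nadia Iyer's 71% interest in Oakhollow Ventures LLC.
Chain via Slate Logistics SA → Copperline Pharma AG → Meridian Media Ltd (R3): 74% × 57% × 29% × 14% = 1.712508% of Beacon Group plc.
Chain via Oakhollow Ventures LLC → Ashford Services GmbH → Fairlane Manufacturing Inc. (R3): 71% × 53% × 15% × 39% = 2.201355% of Beacon Group plc.
Aggregating (R2): 1.712508% + 2.201355% = 3.913863%.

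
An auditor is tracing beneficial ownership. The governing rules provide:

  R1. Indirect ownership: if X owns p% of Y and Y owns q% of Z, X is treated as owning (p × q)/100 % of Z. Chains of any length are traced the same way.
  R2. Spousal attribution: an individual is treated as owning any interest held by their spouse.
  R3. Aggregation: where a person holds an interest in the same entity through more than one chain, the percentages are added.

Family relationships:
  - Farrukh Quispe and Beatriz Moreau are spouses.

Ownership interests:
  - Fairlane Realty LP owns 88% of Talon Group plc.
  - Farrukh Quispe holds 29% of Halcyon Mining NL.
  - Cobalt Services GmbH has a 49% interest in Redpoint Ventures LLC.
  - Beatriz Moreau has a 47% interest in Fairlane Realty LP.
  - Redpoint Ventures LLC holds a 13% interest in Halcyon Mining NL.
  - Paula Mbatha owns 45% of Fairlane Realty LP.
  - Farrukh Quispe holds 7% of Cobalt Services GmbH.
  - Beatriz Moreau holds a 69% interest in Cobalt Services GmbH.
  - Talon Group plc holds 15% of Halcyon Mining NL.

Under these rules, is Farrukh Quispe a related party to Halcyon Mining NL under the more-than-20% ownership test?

By spousal attribution (R2), Farrukh Quispe is treated as also owning Beatriz Moreau's interest in Cobalt Services GmbH, giving 7% + 69% = 76%.
By spousal attribution (R2), Farrukh Quispe is treated as owning Beatriz Moreau's 47% interest in Fairlane Realty LP.
Chain via Cobalt Services GmbH → Redpoint Ventures LLC (R1): 76% × 49% × 13% = 4.8412% of Halcyon Mining NL.
Direct interest in Halcyon Mining NL: 29%.
Chain via Fairlane Realty LP → Talon Group plc (R1): 47% × 88% × 15% = 6.204% of Halcyon Mining NL.
Aggregating (R3): 4.8412% + 29% + 6.204% = 40.0452%.
40.0452% exceeds the 20% threshold, so Farrukh is a related party to Halcyon Mining NL.

Yes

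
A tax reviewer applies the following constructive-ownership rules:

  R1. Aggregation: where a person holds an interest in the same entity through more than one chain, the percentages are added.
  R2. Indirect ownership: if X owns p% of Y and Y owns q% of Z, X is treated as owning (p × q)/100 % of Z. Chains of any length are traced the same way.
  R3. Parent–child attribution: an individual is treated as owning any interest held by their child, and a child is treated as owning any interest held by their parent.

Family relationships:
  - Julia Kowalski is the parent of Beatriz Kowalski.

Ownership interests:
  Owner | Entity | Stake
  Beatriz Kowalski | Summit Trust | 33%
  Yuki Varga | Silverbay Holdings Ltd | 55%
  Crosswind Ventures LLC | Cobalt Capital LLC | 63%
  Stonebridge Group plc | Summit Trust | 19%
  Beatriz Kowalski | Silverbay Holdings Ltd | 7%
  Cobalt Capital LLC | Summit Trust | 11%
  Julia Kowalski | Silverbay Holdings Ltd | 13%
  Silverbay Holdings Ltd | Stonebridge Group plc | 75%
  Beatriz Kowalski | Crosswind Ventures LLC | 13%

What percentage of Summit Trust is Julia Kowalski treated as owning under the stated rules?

By parent–child attribution (R3), Julia Kowalski is treated as also owning Beatriz Kowalski's interest in Silverbay Holdings Ltd, giving 13% + 7% = 20%.
By parent–child attribution (R3), Julia Kowalski is treated as owning Beatriz Kowalski's 13% interest in Crosswind Ventures LLC.
By parent–child attribution (R3), Julia Kowalski is treated as owning Beatriz Kowalski's 33% interest in Summit Trust.
Chain via Silverbay Holdings Ltd → Stonebridge Group plc (R2): 20% × 75% × 19% = 2.85% of Summit Trust.
Chain via Crosswind Ventures LLC → Cobalt Capital LLC (R2): 13% × 63% × 11% = 0.9009% of Summit Trust.
Direct interest in Summit Trust: 33%.
Aggregating (R1): 2.85% + 0.9009% + 33% = 36.7509%.

36.7509%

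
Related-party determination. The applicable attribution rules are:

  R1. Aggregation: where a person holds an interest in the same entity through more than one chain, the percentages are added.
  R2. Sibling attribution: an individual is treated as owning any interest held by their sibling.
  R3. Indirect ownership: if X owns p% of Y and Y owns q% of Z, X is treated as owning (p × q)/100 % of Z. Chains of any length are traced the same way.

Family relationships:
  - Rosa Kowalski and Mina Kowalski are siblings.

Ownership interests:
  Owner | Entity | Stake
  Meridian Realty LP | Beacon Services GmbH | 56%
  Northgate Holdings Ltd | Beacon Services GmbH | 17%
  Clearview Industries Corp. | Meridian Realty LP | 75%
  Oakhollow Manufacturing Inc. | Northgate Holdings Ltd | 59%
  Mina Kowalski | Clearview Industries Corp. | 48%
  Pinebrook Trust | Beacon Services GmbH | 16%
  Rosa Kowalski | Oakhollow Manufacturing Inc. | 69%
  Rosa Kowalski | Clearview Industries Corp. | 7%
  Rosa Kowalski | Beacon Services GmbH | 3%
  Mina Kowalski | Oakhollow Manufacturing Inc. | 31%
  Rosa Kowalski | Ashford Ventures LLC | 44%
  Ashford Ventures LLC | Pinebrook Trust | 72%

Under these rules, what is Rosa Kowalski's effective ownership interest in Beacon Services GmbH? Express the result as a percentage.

By sibling attribution (R2), Rosa Kowalski is treated as also owning Mina Kowalski's interest in Clearview Industries Corp, giving 7% + 48% = 55%.
By sibling attribution (R2), Rosa Kowalski is treated as also owning Mina Kowalski's interest in Oakhollow Manufacturing Inc, giving 69% + 31% = 100%.
Chain via Clearview Industries Corp. → Meridian Realty LP (R3): 55% × 75% × 56% = 23.1% of Beacon Services GmbH.
Chain via Ashford Ventures LLC → Pinebrook Trust (R3): 44% × 72% × 16% = 5.0688% of Beacon Services GmbH.
Chain via Oakhollow Manufacturing Inc. → Northgate Holdings Ltd (R3): 100% × 59% × 17% = 10.03% of Beacon Services GmbH.
Direct interest in Beacon Services GmbH: 3%.
Aggregating (R1): 23.1% + 5.0688% + 10.03% + 3% = 41.1988%.

41.1988%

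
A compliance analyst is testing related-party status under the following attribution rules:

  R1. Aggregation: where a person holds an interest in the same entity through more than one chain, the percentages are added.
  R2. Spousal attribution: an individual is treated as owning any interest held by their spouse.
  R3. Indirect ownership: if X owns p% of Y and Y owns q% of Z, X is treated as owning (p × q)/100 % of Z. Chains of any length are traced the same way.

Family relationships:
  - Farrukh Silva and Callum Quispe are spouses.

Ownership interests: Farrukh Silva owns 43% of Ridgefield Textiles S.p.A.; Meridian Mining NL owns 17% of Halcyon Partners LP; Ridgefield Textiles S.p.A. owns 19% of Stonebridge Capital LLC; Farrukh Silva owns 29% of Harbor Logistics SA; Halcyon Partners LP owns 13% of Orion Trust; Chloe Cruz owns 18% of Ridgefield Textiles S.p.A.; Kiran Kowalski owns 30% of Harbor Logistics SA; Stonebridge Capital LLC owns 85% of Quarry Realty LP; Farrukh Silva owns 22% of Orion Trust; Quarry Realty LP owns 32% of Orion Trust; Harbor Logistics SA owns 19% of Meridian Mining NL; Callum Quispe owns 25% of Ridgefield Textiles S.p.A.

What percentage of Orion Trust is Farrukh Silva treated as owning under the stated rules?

25.636011%

By spousal attribution (R2), Farrukh Silva is treated as also owning Callum Quispe's interest in Ridgefield Textiles S.p.A, giving 43% + 25% = 68%.
Chain via Harbor Logistics SA → Meridian Mining NL → Halcyon Partners LP (R3): 29% × 19% × 17% × 13% = 0.121771% of Orion Trust.
Chain via Ridgefield Textiles S.p.A. → Stonebridge Capital LLC → Quarry Realty LP (R3): 68% × 19% × 85% × 32% = 3.51424% of Orion Trust.
Direct interest in Orion Trust: 22%.
Aggregating (R1): 0.121771% + 3.51424% + 22% = 25.636011%.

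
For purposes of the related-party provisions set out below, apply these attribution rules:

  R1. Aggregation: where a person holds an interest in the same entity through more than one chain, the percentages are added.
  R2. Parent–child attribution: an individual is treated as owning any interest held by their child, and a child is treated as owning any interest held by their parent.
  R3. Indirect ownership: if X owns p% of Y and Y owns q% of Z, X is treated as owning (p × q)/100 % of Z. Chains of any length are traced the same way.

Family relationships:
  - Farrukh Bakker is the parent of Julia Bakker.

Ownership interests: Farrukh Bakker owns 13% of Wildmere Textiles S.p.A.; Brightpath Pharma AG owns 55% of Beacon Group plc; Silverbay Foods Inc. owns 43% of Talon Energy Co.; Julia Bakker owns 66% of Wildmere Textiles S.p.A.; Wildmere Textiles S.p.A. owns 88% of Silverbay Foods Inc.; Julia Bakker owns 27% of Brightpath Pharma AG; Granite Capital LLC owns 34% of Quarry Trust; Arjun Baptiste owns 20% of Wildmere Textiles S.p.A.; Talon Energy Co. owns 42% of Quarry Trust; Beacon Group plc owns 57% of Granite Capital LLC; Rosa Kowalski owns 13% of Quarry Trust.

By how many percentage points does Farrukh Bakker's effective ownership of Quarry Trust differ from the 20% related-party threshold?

4.566758

By parent–child attribution (R2), Farrukh Bakker is treated as also owning Julia Bakker's interest in Wildmere Textiles S.p.A, giving 13% + 66% = 79%.
By parent–child attribution (R2), Farrukh Bakker is treated as owning Julia Bakker's 27% interest in Brightpath Pharma AG.
Chain via Wildmere Textiles S.p.A. → Silverbay Foods Inc. → Talon Energy Co. (R3): 79% × 88% × 43% × 42% = 12.555312% of Quarry Trust.
Chain via Brightpath Pharma AG → Beacon Group plc → Granite Capital LLC (R3): 27% × 55% × 57% × 34% = 2.87793% of Quarry Trust.
Aggregating (R1): 12.555312% + 2.87793% = 15.433242%.
15.433242% falls short of the 20% threshold by 4.566758 percentage points.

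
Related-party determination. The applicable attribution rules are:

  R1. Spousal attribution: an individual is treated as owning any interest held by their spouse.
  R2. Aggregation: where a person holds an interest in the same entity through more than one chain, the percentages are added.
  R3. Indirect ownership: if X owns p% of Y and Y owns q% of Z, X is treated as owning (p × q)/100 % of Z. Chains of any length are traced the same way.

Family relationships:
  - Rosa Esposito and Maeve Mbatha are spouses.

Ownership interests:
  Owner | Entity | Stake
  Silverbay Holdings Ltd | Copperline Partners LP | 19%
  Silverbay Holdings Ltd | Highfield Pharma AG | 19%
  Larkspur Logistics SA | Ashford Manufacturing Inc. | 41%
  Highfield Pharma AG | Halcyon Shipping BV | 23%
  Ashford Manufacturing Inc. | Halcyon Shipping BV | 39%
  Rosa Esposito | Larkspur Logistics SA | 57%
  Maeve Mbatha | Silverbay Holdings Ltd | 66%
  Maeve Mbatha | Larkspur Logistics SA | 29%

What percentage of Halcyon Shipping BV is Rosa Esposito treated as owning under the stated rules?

By spousal attribution (R1), Rosa Esposito is treated as also owning Maeve Mbatha's interest in Larkspur Logistics SA, giving 57% + 29% = 86%.
By spousal attribution (R1), Rosa Esposito is treated as owning Maeve Mbatha's 66% interest in Silverbay Holdings Ltd.
Chain via Larkspur Logistics SA → Ashford Manufacturing Inc. (R3): 86% × 41% × 39% = 13.7514% of Halcyon Shipping BV.
Chain via Silverbay Holdings Ltd → Highfield Pharma AG (R3): 66% × 19% × 23% = 2.8842% of Halcyon Shipping BV.
Aggregating (R2): 13.7514% + 2.8842% = 16.6356%.

16.6356%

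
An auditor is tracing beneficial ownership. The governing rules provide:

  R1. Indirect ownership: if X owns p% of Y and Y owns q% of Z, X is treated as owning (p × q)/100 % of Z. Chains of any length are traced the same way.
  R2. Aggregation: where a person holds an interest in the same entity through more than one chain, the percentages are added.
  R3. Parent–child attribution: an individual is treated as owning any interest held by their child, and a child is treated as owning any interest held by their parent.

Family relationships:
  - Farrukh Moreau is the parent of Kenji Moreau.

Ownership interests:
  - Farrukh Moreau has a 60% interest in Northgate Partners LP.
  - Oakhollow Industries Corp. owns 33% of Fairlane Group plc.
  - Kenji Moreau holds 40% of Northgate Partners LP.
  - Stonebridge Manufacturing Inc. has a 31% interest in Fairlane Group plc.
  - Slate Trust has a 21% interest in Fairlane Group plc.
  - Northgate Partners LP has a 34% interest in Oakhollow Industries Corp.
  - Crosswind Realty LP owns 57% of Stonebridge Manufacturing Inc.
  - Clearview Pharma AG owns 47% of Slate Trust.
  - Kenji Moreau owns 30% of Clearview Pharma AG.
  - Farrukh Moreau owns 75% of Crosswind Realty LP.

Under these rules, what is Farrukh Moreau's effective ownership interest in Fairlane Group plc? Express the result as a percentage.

27.4335%

By parent–child attribution (R3), Farrukh Moreau is treated as also owning Kenji Moreau's interest in Northgate Partners LP, giving 60% + 40% = 100%.
By parent–child attribution (R3), Farrukh Moreau is treated as owning Kenji Moreau's 30% interest in Clearview Pharma AG.
Chain via Northgate Partners LP → Oakhollow Industries Corp. (R1): 100% × 34% × 33% = 11.22% of Fairlane Group plc.
Chain via Crosswind Realty LP → Stonebridge Manufacturing Inc. (R1): 75% × 57% × 31% = 13.2525% of Fairlane Group plc.
Chain via Clearview Pharma AG → Slate Trust (R1): 30% × 47% × 21% = 2.961% of Fairlane Group plc.
Aggregating (R2): 11.22% + 13.2525% + 2.961% = 27.4335%.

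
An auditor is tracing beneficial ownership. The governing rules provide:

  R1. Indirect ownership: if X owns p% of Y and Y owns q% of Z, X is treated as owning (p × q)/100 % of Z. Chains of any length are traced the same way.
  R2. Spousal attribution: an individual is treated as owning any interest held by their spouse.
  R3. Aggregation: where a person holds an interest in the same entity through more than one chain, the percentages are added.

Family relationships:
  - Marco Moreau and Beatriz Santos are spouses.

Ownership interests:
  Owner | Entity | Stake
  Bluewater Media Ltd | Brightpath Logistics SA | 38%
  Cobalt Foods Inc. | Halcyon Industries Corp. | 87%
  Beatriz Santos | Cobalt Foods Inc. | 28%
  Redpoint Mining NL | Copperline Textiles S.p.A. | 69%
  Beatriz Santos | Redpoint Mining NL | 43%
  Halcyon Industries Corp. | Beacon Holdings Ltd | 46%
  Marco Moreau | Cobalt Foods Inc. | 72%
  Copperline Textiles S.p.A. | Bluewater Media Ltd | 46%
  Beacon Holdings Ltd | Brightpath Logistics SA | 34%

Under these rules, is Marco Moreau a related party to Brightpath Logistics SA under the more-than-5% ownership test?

Yes

By spousal attribution (R2), Marco Moreau is treated as also owning Beatriz Santos's interest in Cobalt Foods Inc, giving 72% + 28% = 100%.
By spousal attribution (R2), Marco Moreau is treated as owning Beatriz Santos's 43% interest in Redpoint Mining NL.
Chain via Cobalt Foods Inc. → Halcyon Industries Corp. → Beacon Holdings Ltd (R1): 100% × 87% × 46% × 34% = 13.6068% of Brightpath Logistics SA.
Chain via Redpoint Mining NL → Copperline Textiles S.p.A. → Bluewater Media Ltd (R1): 43% × 69% × 46% × 38% = 5.186316% of Brightpath Logistics SA.
Aggregating (R3): 13.6068% + 5.186316% = 18.793116%.
18.793116% exceeds the 5% threshold, so Marco is a related party to Brightpath Logistics SA.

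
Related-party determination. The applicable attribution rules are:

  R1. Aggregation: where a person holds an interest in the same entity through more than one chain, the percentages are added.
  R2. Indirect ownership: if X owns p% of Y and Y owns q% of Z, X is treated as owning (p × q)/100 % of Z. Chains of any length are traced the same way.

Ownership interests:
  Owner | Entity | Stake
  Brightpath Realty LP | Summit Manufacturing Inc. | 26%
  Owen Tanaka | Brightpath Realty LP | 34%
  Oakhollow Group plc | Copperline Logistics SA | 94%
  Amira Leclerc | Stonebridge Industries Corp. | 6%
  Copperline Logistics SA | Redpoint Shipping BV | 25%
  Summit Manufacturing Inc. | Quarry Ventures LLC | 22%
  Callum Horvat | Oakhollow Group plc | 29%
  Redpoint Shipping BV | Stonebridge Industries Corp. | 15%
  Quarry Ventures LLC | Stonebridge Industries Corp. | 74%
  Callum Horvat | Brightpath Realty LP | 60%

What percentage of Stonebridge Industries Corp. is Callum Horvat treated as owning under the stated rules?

Chain via Brightpath Realty LP → Summit Manufacturing Inc. → Quarry Ventures LLC (R2): 60% × 26% × 22% × 74% = 2.53968% of Stonebridge Industries Corp.
Chain via Oakhollow Group plc → Copperline Logistics SA → Redpoint Shipping BV (R2): 29% × 94% × 25% × 15% = 1.02225% of Stonebridge Industries Corp.
Aggregating (R1): 2.53968% + 1.02225% = 3.56193%.

3.56193%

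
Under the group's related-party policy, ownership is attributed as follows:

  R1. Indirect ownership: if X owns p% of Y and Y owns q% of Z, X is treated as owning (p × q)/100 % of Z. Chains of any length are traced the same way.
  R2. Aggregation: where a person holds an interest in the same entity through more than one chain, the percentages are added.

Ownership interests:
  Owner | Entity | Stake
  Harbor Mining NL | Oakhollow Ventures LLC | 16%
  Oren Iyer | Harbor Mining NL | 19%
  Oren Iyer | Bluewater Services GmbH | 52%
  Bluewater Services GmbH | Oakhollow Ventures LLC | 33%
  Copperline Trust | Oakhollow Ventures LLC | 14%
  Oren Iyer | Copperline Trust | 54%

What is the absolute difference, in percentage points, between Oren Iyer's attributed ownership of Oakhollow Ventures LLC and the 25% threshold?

Chain via Harbor Mining NL (R1): 19% × 16% = 3.04% of Oakhollow Ventures LLC.
Chain via Bluewater Services GmbH (R1): 52% × 33% = 17.16% of Oakhollow Ventures LLC.
Chain via Copperline Trust (R1): 54% × 14% = 7.56% of Oakhollow Ventures LLC.
Aggregating (R2): 3.04% + 17.16% + 7.56% = 27.76%.
27.76% exceeds the 25% threshold by 2.76 percentage points.

2.76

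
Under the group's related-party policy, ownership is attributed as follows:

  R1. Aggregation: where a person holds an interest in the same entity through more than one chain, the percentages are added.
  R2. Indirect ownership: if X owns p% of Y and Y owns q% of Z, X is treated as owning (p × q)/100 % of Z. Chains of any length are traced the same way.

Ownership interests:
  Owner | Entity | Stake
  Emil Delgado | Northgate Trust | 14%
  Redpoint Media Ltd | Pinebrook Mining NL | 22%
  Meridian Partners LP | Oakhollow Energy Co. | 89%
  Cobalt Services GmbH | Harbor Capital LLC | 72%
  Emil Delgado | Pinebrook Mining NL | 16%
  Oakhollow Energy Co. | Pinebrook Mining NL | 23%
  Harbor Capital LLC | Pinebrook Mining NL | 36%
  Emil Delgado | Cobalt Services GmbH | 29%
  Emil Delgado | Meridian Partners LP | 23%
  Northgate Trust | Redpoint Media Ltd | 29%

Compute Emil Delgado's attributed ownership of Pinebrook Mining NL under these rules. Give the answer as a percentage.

29.1181%

Chain via Meridian Partners LP → Oakhollow Energy Co. (R2): 23% × 89% × 23% = 4.7081% of Pinebrook Mining NL.
Chain via Cobalt Services GmbH → Harbor Capital LLC (R2): 29% × 72% × 36% = 7.5168% of Pinebrook Mining NL.
Chain via Northgate Trust → Redpoint Media Ltd (R2): 14% × 29% × 22% = 0.8932% of Pinebrook Mining NL.
Direct interest in Pinebrook Mining NL: 16%.
Aggregating (R1): 4.7081% + 7.5168% + 0.8932% + 16% = 29.1181%.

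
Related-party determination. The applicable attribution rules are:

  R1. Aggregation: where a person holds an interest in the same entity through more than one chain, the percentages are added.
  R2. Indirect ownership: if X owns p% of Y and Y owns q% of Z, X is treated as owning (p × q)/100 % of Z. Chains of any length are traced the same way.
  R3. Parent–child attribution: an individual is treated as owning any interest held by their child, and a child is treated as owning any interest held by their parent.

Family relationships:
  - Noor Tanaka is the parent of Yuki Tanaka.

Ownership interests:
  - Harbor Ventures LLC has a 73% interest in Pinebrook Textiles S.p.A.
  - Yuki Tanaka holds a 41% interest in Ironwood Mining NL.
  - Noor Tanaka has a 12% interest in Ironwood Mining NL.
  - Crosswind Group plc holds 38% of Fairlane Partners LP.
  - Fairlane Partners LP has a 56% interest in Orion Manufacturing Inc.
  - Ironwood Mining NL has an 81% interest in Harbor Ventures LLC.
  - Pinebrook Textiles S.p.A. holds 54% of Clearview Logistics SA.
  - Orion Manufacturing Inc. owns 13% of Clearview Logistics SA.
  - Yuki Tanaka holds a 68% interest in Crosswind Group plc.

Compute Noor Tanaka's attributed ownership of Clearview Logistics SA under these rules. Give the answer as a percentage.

18.804158%

By parent–child attribution (R3), Noor Tanaka is treated as also owning Yuki Tanaka's interest in Ironwood Mining NL, giving 12% + 41% = 53%.
By parent–child attribution (R3), Noor Tanaka is treated as owning Yuki Tanaka's 68% interest in Crosswind Group plc.
Chain via Ironwood Mining NL → Harbor Ventures LLC → Pinebrook Textiles S.p.A. (R2): 53% × 81% × 73% × 54% = 16.923006% of Clearview Logistics SA.
Chain via Crosswind Group plc → Fairlane Partners LP → Orion Manufacturing Inc. (R2): 68% × 38% × 56% × 13% = 1.881152% of Clearview Logistics SA.
Aggregating (R1): 16.923006% + 1.881152% = 18.804158%.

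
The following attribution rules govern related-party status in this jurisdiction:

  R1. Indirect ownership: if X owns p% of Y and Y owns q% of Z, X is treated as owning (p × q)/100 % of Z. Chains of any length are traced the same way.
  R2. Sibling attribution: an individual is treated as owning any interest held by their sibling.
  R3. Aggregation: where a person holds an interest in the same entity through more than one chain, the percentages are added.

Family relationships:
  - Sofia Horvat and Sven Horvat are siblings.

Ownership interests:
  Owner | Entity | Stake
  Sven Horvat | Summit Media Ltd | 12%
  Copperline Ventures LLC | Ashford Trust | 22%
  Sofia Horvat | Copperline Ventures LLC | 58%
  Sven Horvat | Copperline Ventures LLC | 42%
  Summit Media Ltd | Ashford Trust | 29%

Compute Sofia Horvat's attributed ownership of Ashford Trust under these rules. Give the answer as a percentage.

By sibling attribution (R2), Sofia Horvat is treated as also owning Sven Horvat's interest in Copperline Ventures LLC, giving 58% + 42% = 100%.
By sibling attribution (R2), Sofia Horvat is treated as owning Sven Horvat's 12% interest in Summit Media Ltd.
Chain via Copperline Ventures LLC (R1): 100% × 22% = 22% of Ashford Trust.
Chain via Summit Media Ltd (R1): 12% × 29% = 3.48% of Ashford Trust.
Aggregating (R3): 22% + 3.48% = 25.48%.

25.48%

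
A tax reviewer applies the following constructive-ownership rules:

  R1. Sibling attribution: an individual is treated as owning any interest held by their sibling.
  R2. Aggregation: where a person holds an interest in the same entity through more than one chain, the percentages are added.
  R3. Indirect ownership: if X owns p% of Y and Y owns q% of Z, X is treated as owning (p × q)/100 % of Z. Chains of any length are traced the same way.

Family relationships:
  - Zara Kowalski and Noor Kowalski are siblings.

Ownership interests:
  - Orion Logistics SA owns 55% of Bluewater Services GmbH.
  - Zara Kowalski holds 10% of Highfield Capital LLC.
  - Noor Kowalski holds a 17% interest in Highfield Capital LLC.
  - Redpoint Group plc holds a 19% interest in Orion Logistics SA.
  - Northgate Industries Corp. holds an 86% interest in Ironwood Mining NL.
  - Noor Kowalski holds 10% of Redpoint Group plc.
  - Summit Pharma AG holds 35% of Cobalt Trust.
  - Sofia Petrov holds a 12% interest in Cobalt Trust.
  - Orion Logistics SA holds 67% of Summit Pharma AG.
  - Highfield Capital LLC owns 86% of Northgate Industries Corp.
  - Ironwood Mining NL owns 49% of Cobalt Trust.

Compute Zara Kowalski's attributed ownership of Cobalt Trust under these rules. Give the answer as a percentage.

10.230458%

By sibling attribution (R1), Zara Kowalski is treated as also owning Noor Kowalski's interest in Highfield Capital LLC, giving 10% + 17% = 27%.
By sibling attribution (R1), Zara Kowalski is treated as owning Noor Kowalski's 10% interest in Redpoint Group plc.
Chain via Highfield Capital LLC → Northgate Industries Corp. → Ironwood Mining NL (R3): 27% × 86% × 86% × 49% = 9.784908% of Cobalt Trust.
Chain via Redpoint Group plc → Orion Logistics SA → Summit Pharma AG (R3): 10% × 19% × 67% × 35% = 0.44555% of Cobalt Trust.
Aggregating (R2): 9.784908% + 0.44555% = 10.230458%.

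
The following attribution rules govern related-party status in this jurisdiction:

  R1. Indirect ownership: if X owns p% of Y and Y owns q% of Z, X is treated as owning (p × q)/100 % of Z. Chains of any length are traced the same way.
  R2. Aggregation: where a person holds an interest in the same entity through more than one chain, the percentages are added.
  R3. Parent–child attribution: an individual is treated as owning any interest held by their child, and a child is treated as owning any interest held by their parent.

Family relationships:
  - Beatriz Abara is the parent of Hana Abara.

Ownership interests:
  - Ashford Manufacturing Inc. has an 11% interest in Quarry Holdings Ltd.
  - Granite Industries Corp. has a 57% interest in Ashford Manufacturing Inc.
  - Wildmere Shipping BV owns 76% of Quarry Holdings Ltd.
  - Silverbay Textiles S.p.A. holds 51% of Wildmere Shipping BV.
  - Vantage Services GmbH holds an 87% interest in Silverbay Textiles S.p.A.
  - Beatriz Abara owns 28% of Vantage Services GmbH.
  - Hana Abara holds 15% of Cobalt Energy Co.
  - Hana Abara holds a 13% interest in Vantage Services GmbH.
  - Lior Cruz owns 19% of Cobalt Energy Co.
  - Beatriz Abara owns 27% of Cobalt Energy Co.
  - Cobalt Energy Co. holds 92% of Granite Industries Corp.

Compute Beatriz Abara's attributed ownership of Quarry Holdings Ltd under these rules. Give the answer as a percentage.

By parent–child attribution (R3), Beatriz Abara is treated as also owning Hana Abara's interest in Cobalt Energy Co, giving 27% + 15% = 42%.
By parent–child attribution (R3), Beatriz Abara is treated as also owning Hana Abara's interest in Vantage Services GmbH, giving 28% + 13% = 41%.
Chain via Cobalt Energy Co. → Granite Industries Corp. → Ashford Manufacturing Inc. (R1): 42% × 92% × 57% × 11% = 2.422728% of Quarry Holdings Ltd.
Chain via Vantage Services GmbH → Silverbay Textiles S.p.A. → Wildmere Shipping BV (R1): 41% × 87% × 51% × 76% = 13.825692% of Quarry Holdings Ltd.
Aggregating (R2): 2.422728% + 13.825692% = 16.24842%.

16.24842%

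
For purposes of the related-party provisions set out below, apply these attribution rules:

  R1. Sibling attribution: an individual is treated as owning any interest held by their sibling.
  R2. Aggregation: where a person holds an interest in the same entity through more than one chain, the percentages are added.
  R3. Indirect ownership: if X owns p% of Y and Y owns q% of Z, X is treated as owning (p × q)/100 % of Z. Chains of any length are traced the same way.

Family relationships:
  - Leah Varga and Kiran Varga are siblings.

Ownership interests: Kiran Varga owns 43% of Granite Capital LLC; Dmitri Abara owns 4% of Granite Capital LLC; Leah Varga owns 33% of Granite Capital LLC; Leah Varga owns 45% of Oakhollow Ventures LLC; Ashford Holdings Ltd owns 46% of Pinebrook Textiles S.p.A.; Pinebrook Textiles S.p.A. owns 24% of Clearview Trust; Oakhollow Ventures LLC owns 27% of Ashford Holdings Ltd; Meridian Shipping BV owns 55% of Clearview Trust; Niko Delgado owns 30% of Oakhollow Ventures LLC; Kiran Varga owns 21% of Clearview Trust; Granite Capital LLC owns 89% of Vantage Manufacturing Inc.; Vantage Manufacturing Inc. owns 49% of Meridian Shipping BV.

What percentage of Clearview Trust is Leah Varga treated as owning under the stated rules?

By sibling attribution (R1), Leah Varga is treated as also owning Kiran Varga's interest in Granite Capital LLC, giving 33% + 43% = 76%.
By sibling attribution (R1), Leah Varga is treated as owning Kiran Varga's 21% interest in Clearview Trust.
Chain via Oakhollow Ventures LLC → Ashford Holdings Ltd → Pinebrook Textiles S.p.A. (R3): 45% × 27% × 46% × 24% = 1.34136% of Clearview Trust.
Chain via Granite Capital LLC → Vantage Manufacturing Inc. → Meridian Shipping BV (R3): 76% × 89% × 49% × 55% = 18.22898% of Clearview Trust.
Direct interest in Clearview Trust: 21%.
Aggregating (R2): 1.34136% + 18.22898% + 21% = 40.57034%.

40.57034%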